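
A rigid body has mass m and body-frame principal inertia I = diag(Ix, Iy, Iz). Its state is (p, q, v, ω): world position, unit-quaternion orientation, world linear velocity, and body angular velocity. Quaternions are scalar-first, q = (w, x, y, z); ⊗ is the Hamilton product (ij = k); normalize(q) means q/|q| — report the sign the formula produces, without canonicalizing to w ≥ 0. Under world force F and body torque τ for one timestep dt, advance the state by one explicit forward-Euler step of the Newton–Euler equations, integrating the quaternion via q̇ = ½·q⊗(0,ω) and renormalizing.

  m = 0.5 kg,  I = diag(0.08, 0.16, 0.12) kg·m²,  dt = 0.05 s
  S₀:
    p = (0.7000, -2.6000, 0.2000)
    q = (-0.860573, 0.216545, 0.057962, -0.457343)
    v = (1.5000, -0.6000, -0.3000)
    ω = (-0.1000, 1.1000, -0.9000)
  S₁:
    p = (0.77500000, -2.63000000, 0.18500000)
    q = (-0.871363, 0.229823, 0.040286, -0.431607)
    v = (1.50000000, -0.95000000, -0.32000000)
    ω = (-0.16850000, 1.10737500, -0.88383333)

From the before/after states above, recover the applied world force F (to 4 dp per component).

v₁ − v₀ = (0.00000000, -0.35000000, -0.02000000)
applied force F = (0.0000, -3.5000, -0.2000)

F = (0.0000, -3.5000, -0.2000)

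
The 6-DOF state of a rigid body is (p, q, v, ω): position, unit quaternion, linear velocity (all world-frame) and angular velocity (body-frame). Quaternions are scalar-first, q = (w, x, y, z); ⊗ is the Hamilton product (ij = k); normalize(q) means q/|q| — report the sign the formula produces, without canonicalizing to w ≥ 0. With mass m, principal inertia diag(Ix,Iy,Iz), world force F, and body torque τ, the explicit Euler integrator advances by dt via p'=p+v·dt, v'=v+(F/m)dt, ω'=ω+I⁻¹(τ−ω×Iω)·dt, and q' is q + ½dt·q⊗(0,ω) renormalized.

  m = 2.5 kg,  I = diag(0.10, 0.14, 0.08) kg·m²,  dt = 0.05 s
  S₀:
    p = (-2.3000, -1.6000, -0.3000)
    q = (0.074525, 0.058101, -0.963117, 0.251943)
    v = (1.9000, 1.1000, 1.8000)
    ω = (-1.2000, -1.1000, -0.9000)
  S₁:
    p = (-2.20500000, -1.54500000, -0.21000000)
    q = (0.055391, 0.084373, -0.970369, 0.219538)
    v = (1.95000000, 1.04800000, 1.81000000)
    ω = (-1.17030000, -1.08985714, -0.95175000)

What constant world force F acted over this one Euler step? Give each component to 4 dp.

Δv = v₁−v₀ = (0.05000000, -0.05200000, 0.01000000)
F = m·Δv/dt = (2.5000, -2.6000, 0.5000)

F = (2.5000, -2.6000, 0.5000)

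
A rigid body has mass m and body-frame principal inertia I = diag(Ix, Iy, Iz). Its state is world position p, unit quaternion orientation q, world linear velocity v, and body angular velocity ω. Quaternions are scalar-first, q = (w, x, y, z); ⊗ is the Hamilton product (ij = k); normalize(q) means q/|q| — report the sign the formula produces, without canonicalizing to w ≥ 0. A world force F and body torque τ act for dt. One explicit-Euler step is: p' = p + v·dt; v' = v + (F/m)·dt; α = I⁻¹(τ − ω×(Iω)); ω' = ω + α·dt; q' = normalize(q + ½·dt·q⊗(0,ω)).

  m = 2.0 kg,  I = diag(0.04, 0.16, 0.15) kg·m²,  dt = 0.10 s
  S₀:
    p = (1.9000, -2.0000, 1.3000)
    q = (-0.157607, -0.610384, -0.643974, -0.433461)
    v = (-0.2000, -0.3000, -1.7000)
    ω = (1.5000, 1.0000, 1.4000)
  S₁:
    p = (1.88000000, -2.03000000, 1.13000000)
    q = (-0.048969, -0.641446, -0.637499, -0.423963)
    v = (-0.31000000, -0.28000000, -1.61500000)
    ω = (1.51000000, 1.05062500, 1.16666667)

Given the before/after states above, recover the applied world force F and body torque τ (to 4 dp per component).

F = (-2.2000, 0.4000, 1.7000)
τ = (-0.0100, -0.1500, -0.1700)

Δv = v₁−v₀ = (-0.11000000, 0.02000000, 0.08500000)
m·(v₁−v₀)/dt = (-2.2000, 0.4000, 1.7000)
rate change Δω = (0.01000000, 0.05062500, -0.23333333)
I·α + gyro = (-0.0100, -0.1500, -0.1700)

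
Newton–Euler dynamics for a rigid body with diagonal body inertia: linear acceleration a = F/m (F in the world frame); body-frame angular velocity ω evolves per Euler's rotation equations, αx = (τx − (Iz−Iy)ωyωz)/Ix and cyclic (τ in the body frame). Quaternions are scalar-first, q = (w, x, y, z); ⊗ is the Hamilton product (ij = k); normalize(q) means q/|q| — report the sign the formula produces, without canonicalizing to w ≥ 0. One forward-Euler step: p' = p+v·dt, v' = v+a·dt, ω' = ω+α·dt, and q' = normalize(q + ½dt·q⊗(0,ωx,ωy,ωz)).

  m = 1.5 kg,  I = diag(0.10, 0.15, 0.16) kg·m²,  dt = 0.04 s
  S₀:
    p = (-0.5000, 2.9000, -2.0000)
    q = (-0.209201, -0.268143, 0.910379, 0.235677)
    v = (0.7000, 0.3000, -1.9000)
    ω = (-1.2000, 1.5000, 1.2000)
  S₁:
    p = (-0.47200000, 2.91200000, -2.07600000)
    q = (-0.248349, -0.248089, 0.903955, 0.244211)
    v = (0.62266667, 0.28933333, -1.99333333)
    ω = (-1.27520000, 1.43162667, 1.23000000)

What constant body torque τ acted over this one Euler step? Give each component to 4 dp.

τ = (-0.1700, -0.1700, 0.0300)

Δω = ω₁−ω₀ = (-0.07520000, -0.06837333, 0.03000000)
precession coupling = (0.0180, 0.0864, -0.0900)
I·α + gyro = (-0.1700, -0.1700, 0.0300)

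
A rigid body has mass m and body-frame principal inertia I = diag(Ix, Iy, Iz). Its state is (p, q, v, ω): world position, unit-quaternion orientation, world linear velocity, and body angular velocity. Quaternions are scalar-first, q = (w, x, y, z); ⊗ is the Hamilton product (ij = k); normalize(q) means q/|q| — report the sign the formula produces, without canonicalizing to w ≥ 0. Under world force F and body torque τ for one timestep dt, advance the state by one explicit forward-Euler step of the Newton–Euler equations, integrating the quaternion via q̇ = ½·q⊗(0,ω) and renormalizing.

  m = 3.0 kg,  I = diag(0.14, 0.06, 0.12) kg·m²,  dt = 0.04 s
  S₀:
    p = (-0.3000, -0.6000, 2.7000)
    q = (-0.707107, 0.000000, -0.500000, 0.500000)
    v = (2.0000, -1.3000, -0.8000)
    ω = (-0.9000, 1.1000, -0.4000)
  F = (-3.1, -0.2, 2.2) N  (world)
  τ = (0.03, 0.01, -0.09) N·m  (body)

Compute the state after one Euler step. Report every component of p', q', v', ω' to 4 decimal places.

a = F/m = (-1.0333, -0.0667, 0.7333)
p' = p + v·dt = (-0.2200, -0.6520, 2.6680)
v + (F/m)dt = (1.9587, -1.3027, -0.7707)
ω×(Iω) gyroscopic = (-0.0264, 0.0072, 0.0792)
angular accel α = (0.4029, 0.0467, -1.4100)
ω' = ω + α·dt = (-0.8839, 1.1019, -0.4564)
Hamilton product q⊗(0,ω) = (0.7500000, 0.2863963, -1.2278177, -0.1671572)
q' = normalize(q + ½dt·q⊗(0,ω)) = (-0.6918, 0.0057, -0.5243, 0.4964)

p' = (-0.2200, -0.6520, 2.6680)
q' = (-0.6918, 0.0057, -0.5243, 0.4964)
v' = (1.9587, -1.3027, -0.7707)
ω' = (-0.8839, 1.1019, -0.4564)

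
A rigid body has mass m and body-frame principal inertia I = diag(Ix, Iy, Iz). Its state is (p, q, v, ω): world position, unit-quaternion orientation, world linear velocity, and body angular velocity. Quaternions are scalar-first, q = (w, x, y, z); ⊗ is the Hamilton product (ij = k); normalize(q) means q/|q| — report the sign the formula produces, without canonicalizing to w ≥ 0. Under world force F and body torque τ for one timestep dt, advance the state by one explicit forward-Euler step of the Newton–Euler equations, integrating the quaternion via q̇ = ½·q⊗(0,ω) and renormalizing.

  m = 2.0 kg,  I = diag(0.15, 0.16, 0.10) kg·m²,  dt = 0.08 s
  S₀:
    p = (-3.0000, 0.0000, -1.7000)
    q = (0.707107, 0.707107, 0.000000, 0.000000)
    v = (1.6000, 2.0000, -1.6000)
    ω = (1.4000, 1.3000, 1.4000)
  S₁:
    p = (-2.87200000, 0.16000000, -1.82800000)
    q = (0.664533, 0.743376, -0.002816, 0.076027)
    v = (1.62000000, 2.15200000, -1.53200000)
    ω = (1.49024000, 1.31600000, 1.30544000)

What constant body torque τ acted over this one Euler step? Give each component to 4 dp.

Δω = ω₁−ω₀ = (0.09024000, 0.01600000, -0.09456000)
precession coupling = (-0.1092, 0.0980, 0.0182)
τ = I·(Δω/dt) + ω₀×(Iω₀) = (0.0600, 0.1300, -0.1000)

τ = (0.0600, 0.1300, -0.1000)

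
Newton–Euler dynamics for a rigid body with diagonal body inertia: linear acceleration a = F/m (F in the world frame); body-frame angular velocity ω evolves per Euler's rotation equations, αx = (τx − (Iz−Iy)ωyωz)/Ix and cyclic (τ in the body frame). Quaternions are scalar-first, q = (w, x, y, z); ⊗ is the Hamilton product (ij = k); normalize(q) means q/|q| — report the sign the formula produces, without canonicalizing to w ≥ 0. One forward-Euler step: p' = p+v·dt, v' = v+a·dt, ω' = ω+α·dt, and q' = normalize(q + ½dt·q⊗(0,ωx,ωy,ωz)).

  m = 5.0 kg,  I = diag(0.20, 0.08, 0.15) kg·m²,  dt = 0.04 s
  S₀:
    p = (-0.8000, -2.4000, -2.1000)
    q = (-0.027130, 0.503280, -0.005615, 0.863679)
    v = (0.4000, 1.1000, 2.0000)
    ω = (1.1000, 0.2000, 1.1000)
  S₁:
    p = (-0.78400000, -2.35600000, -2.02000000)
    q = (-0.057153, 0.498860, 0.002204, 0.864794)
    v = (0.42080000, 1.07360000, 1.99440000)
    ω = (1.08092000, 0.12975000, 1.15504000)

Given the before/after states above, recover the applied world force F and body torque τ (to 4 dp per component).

F = (2.6000, -3.3000, -0.7000)
τ = (-0.0800, -0.0800, 0.1800)

v₁ − v₀ = (0.02080000, -0.02640000, -0.00560000)
applied force F = (2.6000, -3.3000, -0.7000)
ω₁ − ω₀ = (-0.01908000, -0.07025000, 0.05504000)
gyro term ω₀×Iω₀ = (0.0154, 0.0605, -0.0264)
τ = I·(Δω/dt) + ω₀×(Iω₀) = (-0.0800, -0.0800, 0.1800)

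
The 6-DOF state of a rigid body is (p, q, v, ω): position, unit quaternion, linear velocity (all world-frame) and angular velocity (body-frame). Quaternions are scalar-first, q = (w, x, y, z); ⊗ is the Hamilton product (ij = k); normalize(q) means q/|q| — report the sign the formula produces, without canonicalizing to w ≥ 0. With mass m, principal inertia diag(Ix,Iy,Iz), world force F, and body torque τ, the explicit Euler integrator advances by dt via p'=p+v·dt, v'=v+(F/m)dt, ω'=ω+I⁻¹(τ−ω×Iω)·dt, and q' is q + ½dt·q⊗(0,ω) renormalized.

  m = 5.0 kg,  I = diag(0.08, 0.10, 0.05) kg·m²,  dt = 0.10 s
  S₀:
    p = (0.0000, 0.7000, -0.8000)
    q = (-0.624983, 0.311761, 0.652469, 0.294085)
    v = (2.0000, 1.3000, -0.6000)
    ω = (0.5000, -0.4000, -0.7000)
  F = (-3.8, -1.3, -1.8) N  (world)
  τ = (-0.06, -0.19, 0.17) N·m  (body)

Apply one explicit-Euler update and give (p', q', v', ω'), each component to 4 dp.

p' = (0.2000, 0.8300, -0.8600)
q' = (-0.6088, 0.2789, 0.6825, 0.2931)
v' = (1.9240, 1.2740, -0.6360)
ω' = (0.4425, -0.5795, -0.3520)

linear accel F/m = (-0.7600, -0.2600, -0.3600)
new position p' = (0.2000, 0.8300, -0.8600)
v + (F/m)dt = (1.9240, 1.2740, -0.6360)
gyro term ω×Iω = (-0.0140, -0.0105, -0.0040)
α = I⁻¹(τ − ω×Iω) = (-0.5750, -1.7950, 3.4800)
ω + α·dt = (0.4425, -0.5795, -0.3520)
Hamilton product q⊗(0,ω) = (0.3109666, -0.6515858, 0.6152684, -0.0134508)
q + ½dt·q⊗(0,ω), renormalized = (-0.6088, 0.2789, 0.6825, 0.2931)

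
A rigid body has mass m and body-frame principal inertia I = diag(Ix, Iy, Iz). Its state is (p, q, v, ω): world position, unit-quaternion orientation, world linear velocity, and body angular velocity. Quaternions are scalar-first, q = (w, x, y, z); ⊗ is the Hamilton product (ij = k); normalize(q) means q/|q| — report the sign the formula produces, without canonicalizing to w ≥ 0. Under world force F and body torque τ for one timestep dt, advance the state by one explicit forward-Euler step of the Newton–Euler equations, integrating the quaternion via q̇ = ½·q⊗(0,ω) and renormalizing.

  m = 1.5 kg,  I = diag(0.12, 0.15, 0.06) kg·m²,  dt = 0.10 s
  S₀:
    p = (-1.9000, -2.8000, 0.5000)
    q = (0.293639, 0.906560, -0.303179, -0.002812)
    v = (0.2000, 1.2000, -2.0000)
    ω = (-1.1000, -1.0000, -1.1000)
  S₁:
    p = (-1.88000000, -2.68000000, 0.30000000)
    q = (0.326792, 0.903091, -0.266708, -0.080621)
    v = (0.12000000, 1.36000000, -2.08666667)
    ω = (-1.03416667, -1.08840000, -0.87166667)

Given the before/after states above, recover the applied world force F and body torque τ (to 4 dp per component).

ω₁ − ω₀ = (0.06583333, -0.08840000, 0.22833333)
gyro term ω₀×Iω₀ = (-0.0990, 0.0726, 0.0330)
applied torque τ = (-0.0200, -0.0600, 0.1700)
v₁ − v₀ = (-0.08000000, 0.16000000, -0.08666667)
m·(v₁−v₀)/dt = (-1.2000, 2.4000, -1.3000)

F = (-1.2000, 2.4000, -1.3000)
τ = (-0.0200, -0.0600, 0.1700)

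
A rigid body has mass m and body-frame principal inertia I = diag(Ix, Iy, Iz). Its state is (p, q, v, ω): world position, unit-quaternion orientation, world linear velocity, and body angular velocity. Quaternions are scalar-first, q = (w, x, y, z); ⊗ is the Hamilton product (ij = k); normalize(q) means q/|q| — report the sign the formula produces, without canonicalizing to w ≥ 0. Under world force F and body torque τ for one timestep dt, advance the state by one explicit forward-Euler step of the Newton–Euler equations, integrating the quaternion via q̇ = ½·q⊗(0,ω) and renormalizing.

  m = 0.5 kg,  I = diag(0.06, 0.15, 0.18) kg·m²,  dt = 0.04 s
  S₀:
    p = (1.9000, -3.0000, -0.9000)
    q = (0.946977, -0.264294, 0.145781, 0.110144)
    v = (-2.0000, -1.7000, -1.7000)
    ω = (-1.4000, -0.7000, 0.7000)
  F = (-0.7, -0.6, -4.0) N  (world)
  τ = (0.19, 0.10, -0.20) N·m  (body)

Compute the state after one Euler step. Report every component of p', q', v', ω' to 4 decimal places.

a = (-1.4000, -1.2000, -8.0000)
p' = p + v·dt = (1.8200, -3.0680, -0.9680)
new velocity v' = (-2.0560, -1.7480, -2.0200)
gyro term ω×Iω = (-0.0147, 0.1176, 0.0882)
(τ − ω×Iω)/I = (3.4117, -0.1173, -1.6011)
new body rate ω' = (-1.2635, -0.7047, 0.6360)
Hamilton product q⊗(0,ω) = (-0.3450657, -1.1466203, -0.6320797, 1.0519831)
q + ½dt·q⊗(0,ω), renormalized = (0.9395, -0.2871, 0.1331, 0.1311)

p' = (1.8200, -3.0680, -0.9680)
q' = (0.9395, -0.2871, 0.1331, 0.1311)
v' = (-2.0560, -1.7480, -2.0200)
ω' = (-1.2635, -0.7047, 0.6360)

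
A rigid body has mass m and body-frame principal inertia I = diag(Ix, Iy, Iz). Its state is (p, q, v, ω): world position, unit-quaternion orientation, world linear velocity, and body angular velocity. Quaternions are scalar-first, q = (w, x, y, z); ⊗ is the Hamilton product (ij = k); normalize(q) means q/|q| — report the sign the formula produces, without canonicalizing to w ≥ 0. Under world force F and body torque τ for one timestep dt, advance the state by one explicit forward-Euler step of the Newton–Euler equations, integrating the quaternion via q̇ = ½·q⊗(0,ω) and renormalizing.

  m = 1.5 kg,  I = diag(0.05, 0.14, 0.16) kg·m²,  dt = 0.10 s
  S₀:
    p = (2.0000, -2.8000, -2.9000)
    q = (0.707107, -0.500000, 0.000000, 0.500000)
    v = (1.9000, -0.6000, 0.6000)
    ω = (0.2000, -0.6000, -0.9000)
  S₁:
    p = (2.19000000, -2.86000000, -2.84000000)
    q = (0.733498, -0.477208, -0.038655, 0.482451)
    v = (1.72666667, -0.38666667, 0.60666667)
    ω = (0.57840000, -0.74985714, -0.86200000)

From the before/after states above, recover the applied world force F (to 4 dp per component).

F = (-2.6000, 3.2000, 0.1000)

v₁ − v₀ = (-0.17333333, 0.21333333, 0.00666667)
F = m·Δv/dt = (-2.6000, 3.2000, 0.1000)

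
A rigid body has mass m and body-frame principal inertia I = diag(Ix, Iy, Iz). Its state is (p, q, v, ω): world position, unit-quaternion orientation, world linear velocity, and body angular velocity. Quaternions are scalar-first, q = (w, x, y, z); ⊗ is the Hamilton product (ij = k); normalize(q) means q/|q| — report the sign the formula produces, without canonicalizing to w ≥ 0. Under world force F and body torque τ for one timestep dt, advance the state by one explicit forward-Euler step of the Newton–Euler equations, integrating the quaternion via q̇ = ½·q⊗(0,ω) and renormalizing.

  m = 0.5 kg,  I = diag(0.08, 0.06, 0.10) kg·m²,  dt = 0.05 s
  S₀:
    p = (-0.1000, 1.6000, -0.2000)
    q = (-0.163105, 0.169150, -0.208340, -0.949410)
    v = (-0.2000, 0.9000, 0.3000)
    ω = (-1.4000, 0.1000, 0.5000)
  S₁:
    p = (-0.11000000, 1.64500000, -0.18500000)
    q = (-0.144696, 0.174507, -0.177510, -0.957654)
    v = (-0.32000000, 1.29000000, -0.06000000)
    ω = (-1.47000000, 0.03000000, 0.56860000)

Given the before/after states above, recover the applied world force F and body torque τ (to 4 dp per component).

Δv = v₁−v₀ = (-0.12000000, 0.39000000, -0.36000000)
m·(v₁−v₀)/dt = (-1.2000, 3.9000, -3.6000)
Δω = ω₁−ω₀ = (-0.07000000, -0.07000000, 0.06860000)
precession coupling = (0.0020, 0.0140, 0.0028)
I·α + gyro = (-0.1100, -0.0700, 0.1400)

F = (-1.2000, 3.9000, -3.6000)
τ = (-0.1100, -0.0700, 0.1400)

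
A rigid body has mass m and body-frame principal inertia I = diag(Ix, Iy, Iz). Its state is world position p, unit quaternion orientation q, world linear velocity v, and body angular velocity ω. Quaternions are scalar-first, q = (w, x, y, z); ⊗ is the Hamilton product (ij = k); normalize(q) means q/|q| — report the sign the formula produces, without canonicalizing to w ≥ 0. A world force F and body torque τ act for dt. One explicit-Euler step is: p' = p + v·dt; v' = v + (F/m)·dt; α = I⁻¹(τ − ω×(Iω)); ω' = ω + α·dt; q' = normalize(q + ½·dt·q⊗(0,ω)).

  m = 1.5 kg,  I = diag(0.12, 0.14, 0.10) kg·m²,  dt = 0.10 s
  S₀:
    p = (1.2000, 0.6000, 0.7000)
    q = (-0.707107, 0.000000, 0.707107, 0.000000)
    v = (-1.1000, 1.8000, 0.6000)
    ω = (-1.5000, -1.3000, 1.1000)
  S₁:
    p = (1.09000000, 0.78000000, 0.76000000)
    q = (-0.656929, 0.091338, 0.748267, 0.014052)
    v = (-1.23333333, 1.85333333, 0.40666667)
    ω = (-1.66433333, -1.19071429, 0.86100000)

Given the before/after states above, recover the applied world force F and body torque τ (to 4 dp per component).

F = (-2.0000, 0.8000, -2.9000)
τ = (-0.1400, 0.1200, -0.2000)

rate change Δω = (-0.16433333, 0.10928571, -0.23900000)
applied torque τ = (-0.1400, 0.1200, -0.2000)
velocity change Δv = (-0.13333333, 0.05333333, -0.19333333)
applied force F = (-2.0000, 0.8000, -2.9000)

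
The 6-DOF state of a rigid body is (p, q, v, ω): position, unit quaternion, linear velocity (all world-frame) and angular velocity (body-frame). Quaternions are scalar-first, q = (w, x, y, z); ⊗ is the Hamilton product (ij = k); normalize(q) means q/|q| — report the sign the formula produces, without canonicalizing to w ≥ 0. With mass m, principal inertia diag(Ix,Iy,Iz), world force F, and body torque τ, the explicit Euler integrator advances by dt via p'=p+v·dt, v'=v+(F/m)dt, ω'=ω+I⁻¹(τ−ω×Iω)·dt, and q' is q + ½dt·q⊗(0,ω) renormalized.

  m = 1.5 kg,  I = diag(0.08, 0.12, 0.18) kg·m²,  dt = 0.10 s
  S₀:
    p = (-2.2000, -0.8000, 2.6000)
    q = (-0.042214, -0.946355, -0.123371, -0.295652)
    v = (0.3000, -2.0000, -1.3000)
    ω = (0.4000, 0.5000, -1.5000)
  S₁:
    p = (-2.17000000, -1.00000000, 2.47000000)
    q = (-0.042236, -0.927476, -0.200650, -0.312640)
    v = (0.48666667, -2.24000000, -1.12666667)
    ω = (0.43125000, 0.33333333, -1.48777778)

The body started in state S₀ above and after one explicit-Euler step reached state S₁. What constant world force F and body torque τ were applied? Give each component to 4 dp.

F = (2.8000, -3.6000, 2.6000)
τ = (-0.0200, -0.1400, 0.0300)

ω₁ − ω₀ = (0.03125000, -0.16666667, 0.01222222)
ω₀×(Iω₀) = (-0.0450, 0.0600, 0.0080)
τ = I·(Δω/dt) + ω₀×(Iω₀) = (-0.0200, -0.1400, 0.0300)
Δv = v₁−v₀ = (0.18666667, -0.24000000, 0.17333333)
F = m·Δv/dt = (2.8000, -3.6000, 2.6000)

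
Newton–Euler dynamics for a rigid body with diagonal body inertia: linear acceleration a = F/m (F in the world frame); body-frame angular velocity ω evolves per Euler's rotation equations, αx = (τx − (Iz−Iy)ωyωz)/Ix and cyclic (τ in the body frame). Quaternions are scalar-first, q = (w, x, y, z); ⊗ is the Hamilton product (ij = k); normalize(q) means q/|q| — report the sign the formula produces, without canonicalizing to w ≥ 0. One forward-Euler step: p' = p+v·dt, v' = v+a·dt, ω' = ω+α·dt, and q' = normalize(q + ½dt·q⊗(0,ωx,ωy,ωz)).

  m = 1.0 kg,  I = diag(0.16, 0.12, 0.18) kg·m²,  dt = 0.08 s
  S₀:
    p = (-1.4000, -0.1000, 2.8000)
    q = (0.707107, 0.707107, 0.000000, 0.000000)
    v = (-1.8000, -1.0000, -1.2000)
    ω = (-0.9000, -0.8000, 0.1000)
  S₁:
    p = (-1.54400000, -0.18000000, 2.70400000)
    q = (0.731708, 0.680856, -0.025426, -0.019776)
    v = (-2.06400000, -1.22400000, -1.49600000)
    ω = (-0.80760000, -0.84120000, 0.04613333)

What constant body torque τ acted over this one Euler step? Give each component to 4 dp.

τ = (0.1800, -0.0600, -0.1500)

ω₁ − ω₀ = (0.09240000, -0.04120000, -0.05386667)
applied torque τ = (0.1800, -0.0600, -0.1500)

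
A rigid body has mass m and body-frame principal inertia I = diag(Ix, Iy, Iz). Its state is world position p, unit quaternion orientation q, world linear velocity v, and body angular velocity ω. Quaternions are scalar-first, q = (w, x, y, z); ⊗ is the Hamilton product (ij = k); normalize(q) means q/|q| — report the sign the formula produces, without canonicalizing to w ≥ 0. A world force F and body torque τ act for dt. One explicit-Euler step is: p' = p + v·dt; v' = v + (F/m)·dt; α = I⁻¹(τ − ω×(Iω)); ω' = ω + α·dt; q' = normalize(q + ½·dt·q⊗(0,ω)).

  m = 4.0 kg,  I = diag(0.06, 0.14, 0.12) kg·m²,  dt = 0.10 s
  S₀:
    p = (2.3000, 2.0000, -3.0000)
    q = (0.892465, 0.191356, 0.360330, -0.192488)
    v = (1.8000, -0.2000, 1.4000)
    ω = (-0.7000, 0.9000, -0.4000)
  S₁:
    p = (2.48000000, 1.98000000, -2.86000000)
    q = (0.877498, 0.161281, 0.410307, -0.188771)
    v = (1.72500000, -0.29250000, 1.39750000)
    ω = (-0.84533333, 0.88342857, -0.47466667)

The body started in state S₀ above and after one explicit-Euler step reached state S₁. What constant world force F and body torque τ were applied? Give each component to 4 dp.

F = (-3.0000, -3.7000, -0.1000)
τ = (-0.0800, -0.0400, -0.1400)

ω₁ − ω₀ = (-0.14533333, -0.01657143, -0.07466667)
ω₀×(Iω₀) = (0.0072, -0.0168, -0.0504)
applied torque τ = (-0.0800, -0.0400, -0.1400)
velocity change Δv = (-0.07500000, -0.09250000, -0.00250000)
F = m·Δv/dt = (-3.0000, -3.7000, -0.1000)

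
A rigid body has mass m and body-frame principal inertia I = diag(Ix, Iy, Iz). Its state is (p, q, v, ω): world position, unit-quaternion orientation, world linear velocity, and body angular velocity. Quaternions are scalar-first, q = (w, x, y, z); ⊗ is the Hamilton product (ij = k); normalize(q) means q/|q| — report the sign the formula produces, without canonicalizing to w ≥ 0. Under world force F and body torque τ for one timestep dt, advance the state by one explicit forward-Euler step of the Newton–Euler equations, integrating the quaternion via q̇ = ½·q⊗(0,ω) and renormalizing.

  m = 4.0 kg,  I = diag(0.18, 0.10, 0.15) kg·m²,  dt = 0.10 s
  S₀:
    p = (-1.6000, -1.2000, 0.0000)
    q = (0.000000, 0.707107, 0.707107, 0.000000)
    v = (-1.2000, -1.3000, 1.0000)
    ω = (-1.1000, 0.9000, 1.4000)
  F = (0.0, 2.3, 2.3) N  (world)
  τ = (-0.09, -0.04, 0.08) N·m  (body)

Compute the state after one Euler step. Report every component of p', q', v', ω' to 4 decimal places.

gyro term ω×Iω = (0.0630, -0.0462, 0.0792)
α = I⁻¹(τ − ω×Iω) = (-0.8500, 0.0620, 0.0053)
ω + α·dt = (-1.1850, 0.9062, 1.4005)
q⊗(0,ω) = (0.1414214, 0.9899498, -0.9899498, 1.4142140)
q + ½dt·q⊗(0,ω), renormalized = (0.0070, 0.7529, 0.6544, 0.0704)
p' = p + v·dt = (-1.7200, -1.3300, 0.1000)
v' = v + a·dt = (-1.2000, -1.2425, 1.0575)

p' = (-1.7200, -1.3300, 0.1000)
q' = (0.0070, 0.7529, 0.6544, 0.0704)
v' = (-1.2000, -1.2425, 1.0575)
ω' = (-1.1850, 0.9062, 1.4005)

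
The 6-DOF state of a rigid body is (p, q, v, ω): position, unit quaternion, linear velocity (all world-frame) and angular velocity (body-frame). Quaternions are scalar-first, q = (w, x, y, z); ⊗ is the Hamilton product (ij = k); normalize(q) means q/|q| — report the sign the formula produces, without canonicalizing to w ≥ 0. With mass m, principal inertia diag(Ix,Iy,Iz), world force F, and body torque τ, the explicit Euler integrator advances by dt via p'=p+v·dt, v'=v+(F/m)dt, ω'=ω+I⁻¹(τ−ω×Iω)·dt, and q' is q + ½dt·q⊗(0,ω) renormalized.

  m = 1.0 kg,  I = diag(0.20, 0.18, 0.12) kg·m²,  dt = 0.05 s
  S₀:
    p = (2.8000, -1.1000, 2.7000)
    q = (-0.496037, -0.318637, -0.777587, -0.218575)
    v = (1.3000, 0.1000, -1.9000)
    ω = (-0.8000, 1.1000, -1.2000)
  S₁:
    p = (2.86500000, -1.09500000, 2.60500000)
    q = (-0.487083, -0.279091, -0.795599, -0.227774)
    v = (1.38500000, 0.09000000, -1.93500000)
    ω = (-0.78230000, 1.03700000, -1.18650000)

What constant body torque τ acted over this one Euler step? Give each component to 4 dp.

τ = (0.1500, -0.1500, 0.0500)

rate change Δω = (0.01770000, -0.06300000, 0.01350000)
τ = I·(Δω/dt) + ω₀×(Iω₀) = (0.1500, -0.1500, 0.0500)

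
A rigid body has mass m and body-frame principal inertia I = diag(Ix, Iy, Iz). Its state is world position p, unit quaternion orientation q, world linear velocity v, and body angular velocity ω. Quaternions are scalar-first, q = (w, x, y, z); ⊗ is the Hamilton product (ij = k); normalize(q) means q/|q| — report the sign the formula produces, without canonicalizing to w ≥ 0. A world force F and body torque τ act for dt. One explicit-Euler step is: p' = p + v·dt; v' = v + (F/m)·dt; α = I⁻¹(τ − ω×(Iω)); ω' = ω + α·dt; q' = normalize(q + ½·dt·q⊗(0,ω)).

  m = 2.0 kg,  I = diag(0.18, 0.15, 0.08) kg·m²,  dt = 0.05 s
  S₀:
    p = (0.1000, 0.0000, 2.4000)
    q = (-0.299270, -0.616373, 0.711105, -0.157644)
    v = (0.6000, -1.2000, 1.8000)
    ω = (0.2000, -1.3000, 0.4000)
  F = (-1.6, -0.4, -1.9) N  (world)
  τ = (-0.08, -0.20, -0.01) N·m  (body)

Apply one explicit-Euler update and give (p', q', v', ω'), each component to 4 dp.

angular accel α = (-0.6467, -1.3867, -0.2225)
ω + α·dt = (0.1677, -1.3693, 0.3889)
2q̇ = q⊗(0,ω) = (1.1107687, 0.0196508, 0.6040714, 0.5393559)
updated quaternion q' = (-0.2713, -0.6155, 0.7258, -0.1441)
p' = p + v·dt = (0.1300, -0.0600, 2.4900)
new velocity v' = (0.5600, -1.2100, 1.7525)

p' = (0.1300, -0.0600, 2.4900)
q' = (-0.2713, -0.6155, 0.7258, -0.1441)
v' = (0.5600, -1.2100, 1.7525)
ω' = (0.1677, -1.3693, 0.3889)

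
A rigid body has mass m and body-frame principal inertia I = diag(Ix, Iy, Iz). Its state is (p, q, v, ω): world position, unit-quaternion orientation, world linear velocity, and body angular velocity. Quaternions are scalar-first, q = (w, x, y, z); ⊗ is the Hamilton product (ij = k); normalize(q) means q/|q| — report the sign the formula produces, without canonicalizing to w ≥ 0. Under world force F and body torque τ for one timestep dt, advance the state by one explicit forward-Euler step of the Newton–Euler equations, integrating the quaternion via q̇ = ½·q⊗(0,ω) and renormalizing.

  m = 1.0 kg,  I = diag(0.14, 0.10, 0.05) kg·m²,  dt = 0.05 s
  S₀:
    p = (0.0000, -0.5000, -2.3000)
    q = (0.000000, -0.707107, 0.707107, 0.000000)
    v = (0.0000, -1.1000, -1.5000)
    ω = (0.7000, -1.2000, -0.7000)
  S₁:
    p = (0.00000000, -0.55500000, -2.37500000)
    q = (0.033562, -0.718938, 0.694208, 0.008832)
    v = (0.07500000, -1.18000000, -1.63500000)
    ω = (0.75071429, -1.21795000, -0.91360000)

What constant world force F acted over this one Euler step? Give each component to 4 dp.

F = (1.5000, -1.6000, -2.7000)

velocity change Δv = (0.07500000, -0.08000000, -0.13500000)
m·(v₁−v₀)/dt = (1.5000, -1.6000, -2.7000)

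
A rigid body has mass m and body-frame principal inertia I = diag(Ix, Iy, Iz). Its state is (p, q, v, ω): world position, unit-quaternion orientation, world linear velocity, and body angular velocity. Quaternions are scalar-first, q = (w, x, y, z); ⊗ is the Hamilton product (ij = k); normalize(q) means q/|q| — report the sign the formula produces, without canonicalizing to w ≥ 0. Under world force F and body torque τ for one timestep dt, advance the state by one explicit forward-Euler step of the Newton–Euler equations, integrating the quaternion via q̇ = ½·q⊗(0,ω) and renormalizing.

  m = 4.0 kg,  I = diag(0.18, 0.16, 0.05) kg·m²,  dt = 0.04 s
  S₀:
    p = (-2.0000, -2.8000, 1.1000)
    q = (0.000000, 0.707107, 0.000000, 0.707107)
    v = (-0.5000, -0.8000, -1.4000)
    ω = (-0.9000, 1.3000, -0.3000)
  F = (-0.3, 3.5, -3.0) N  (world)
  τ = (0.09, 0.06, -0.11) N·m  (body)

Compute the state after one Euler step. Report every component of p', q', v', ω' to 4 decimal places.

(τ − ω×Iω)/I = (0.2617, 0.1556, -2.6680)
ω + α·dt = (-0.8895, 1.3062, -0.4067)
Hamilton product q⊗(0,ω) = (0.8485284, -0.9192391, -0.4242642, 0.9192391)
q' = normalize(q + ½dt·q⊗(0,ω)) = (0.0170, 0.6884, -0.0085, 0.7251)
a = F/m = (-0.0750, 0.8750, -0.7500)
p' = p + v·dt = (-2.0200, -2.8320, 1.0440)
new velocity v' = (-0.5030, -0.7650, -1.4300)

p' = (-2.0200, -2.8320, 1.0440)
q' = (0.0170, 0.6884, -0.0085, 0.7251)
v' = (-0.5030, -0.7650, -1.4300)
ω' = (-0.8895, 1.3062, -0.4067)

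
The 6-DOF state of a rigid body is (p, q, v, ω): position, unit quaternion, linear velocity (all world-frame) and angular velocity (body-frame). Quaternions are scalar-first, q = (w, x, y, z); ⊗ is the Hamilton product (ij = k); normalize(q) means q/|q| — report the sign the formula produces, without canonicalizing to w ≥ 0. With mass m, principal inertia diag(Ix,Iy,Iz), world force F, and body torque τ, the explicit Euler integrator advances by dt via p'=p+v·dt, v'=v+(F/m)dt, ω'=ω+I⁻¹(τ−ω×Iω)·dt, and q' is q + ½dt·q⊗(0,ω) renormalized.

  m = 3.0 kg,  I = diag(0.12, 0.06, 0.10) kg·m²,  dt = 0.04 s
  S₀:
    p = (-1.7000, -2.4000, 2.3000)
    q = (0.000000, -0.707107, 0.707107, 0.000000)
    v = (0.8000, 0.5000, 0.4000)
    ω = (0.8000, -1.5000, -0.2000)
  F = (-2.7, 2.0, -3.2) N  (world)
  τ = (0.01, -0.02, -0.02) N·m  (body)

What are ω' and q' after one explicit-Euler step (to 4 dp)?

precession coupling ω×(Iω) = (0.0120, -0.0032, 0.0720)
α = I⁻¹(τ − ω×Iω) = (-0.0167, -0.2800, -0.9200)
ω' = ω + α·dt = (0.7993, -1.5112, -0.2368)
q⊗(0,ω) = (1.6263461, -0.1414214, -0.1414214, 0.4949749)
q + ½dt·q⊗(0,ω), renormalized = (0.0325, -0.7095, 0.7039, 0.0099)

ω' = (0.7993, -1.5112, -0.2368)
q' = (0.0325, -0.7095, 0.7039, 0.0099)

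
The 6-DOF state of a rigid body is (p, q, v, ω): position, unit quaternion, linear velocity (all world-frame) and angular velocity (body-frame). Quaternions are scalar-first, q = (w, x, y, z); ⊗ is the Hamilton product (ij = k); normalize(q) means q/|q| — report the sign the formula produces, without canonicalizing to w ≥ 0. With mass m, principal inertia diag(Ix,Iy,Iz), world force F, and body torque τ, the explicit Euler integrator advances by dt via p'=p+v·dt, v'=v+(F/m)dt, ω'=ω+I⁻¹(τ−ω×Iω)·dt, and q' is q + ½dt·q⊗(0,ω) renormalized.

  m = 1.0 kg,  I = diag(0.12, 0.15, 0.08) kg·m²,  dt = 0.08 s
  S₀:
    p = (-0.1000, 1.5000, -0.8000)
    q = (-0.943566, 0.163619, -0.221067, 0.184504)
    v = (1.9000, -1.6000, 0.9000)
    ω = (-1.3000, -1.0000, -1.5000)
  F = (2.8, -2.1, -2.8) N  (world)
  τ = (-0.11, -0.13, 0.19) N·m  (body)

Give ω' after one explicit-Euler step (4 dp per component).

(τ − ω×Iω)/I = (-0.0417, -1.3867, 1.8875)
ω' = ω + α·dt = (-1.3033, -1.1109, -1.3490)

ω' = (-1.3033, -1.1109, -1.3490)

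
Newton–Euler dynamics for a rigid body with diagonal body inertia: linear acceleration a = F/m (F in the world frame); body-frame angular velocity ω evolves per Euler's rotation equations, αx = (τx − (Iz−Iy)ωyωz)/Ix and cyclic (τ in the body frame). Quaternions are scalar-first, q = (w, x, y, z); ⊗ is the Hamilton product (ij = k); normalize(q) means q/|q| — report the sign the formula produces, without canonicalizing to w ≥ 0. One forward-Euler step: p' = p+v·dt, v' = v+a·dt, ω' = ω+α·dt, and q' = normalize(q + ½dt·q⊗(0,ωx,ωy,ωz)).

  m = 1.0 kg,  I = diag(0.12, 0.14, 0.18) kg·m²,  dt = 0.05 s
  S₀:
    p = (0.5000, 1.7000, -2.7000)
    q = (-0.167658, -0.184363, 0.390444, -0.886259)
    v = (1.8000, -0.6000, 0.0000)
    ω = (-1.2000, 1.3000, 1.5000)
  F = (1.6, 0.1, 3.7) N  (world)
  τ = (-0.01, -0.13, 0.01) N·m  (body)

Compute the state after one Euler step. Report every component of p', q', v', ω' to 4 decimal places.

p + v·dt = (0.5900, 1.6700, -2.7000)
v' = v + a·dt = (1.8800, -0.5950, 0.1850)
precession coupling ω×(Iω) = (0.0780, 0.1080, -0.0312)
(τ − ω×Iω)/I = (-0.7333, -1.7000, 0.2289)
ω + α·dt = (-1.2367, 1.2150, 1.5114)
q⊗(0,ω) = (0.6005757, 1.9389923, 1.1220999, -0.0226261)
updated quaternion q' = (-0.1524, -0.1357, 0.4178, -0.8853)

p' = (0.5900, 1.6700, -2.7000)
q' = (-0.1524, -0.1357, 0.4178, -0.8853)
v' = (1.8800, -0.5950, 0.1850)
ω' = (-1.2367, 1.2150, 1.5114)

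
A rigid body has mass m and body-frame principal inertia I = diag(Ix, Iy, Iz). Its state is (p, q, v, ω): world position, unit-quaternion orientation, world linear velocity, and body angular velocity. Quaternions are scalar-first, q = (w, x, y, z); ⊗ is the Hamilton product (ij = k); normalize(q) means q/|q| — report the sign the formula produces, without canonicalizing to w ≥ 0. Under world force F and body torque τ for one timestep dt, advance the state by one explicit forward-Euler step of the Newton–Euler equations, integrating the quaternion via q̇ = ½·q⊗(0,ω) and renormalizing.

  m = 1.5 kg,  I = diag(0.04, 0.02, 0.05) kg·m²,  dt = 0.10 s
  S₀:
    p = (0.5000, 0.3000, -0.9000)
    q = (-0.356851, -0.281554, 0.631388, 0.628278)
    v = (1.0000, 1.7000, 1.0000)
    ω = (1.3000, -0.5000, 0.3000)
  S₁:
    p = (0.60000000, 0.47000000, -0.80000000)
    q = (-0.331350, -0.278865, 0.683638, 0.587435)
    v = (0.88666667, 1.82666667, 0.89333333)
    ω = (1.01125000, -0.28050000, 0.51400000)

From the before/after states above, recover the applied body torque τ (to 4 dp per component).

rate change Δω = (-0.28875000, 0.21950000, 0.21400000)
ω₀×(Iω₀) = (-0.0045, -0.0039, 0.0130)
τ = I·(Δω/dt) + ω₀×(Iω₀) = (-0.1200, 0.0400, 0.1200)

τ = (-0.1200, 0.0400, 0.1200)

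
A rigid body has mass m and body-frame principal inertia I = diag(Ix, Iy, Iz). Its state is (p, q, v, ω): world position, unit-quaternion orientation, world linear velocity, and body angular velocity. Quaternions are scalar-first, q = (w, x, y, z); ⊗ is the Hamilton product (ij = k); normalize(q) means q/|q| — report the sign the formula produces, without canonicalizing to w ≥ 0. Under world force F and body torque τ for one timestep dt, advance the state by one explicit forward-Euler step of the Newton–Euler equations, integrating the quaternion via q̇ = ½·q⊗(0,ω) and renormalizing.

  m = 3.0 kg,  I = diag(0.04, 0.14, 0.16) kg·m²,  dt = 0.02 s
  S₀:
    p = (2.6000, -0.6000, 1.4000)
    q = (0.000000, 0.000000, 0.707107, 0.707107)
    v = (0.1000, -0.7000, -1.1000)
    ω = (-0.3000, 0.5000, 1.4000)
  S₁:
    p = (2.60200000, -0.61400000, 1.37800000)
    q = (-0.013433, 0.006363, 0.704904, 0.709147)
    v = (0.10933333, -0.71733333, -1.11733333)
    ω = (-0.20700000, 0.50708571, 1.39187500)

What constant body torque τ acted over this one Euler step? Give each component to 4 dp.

τ = (0.2000, 0.1000, -0.0800)

ω₁ − ω₀ = (0.09300000, 0.00708571, -0.00812500)
applied torque τ = (0.2000, 0.1000, -0.0800)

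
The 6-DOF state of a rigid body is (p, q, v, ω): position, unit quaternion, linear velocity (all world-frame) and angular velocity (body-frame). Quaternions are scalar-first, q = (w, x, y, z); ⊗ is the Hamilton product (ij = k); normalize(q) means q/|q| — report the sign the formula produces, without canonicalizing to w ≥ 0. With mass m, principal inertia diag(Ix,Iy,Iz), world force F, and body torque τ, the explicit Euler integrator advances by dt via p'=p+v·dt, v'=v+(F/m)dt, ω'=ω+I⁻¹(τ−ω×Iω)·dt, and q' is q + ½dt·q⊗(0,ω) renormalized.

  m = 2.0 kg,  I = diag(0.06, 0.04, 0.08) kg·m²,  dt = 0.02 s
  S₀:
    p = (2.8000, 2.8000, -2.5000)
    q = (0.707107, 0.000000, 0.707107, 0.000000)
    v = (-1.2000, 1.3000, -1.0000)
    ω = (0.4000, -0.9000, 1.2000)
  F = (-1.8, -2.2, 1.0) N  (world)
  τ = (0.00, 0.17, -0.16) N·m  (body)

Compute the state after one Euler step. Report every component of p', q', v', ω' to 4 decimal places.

a = F/m = (-0.9000, -1.1000, 0.5000)
p' = p + v·dt = (2.7760, 2.8260, -2.5200)
v' = v + a·dt = (-1.2180, 1.2780, -0.9900)
precession coupling ω×(Iω) = (-0.0432, -0.0096, 0.0072)
(τ − ω×Iω)/I = (0.7200, 4.4900, -2.0900)
ω + α·dt = (0.4144, -0.8102, 1.1582)
q⊗(0,ω) = (0.6363963, 1.1313712, -0.6363963, 0.5656856)
updated quaternion q' = (0.7134, 0.0113, 0.7007, 0.0057)

p' = (2.7760, 2.8260, -2.5200)
q' = (0.7134, 0.0113, 0.7007, 0.0057)
v' = (-1.2180, 1.2780, -0.9900)
ω' = (0.4144, -0.8102, 1.1582)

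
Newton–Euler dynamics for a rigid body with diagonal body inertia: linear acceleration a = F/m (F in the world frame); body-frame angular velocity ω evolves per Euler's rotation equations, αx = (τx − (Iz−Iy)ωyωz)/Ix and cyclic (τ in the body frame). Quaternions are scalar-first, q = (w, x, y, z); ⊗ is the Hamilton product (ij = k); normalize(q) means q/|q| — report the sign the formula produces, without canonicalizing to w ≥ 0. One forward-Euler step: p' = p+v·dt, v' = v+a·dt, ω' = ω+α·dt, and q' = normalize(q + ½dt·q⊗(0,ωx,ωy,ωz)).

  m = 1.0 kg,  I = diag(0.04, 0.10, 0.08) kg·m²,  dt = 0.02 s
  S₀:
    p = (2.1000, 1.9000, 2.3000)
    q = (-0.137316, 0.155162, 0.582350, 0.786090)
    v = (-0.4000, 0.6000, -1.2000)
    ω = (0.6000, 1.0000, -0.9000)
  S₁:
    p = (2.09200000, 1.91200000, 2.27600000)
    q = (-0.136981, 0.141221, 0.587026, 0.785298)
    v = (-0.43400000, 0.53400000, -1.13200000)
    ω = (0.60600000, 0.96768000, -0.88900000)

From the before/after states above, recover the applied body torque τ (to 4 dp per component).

τ = (0.0300, -0.1400, 0.0800)

ω₁ − ω₀ = (0.00600000, -0.03232000, 0.01100000)
ω₀×(Iω₀) = (0.0180, 0.0216, 0.0360)
applied torque τ = (0.0300, -0.1400, 0.0800)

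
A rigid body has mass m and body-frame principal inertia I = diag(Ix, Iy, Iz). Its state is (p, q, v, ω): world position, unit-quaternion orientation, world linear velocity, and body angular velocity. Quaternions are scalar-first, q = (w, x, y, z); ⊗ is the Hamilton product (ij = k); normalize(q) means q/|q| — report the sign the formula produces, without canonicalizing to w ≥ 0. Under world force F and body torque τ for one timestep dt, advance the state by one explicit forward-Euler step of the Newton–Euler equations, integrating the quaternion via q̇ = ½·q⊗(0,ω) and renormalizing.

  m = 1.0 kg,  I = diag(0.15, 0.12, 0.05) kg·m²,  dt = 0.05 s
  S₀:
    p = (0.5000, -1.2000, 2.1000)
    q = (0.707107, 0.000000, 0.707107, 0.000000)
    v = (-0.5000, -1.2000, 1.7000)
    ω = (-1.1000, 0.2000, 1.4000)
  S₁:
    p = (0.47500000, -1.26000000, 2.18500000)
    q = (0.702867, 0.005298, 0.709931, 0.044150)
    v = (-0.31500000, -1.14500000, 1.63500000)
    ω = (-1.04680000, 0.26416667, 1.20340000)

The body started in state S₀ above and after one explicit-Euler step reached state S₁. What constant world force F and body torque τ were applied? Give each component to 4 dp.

ω₁ − ω₀ = (0.05320000, 0.06416667, -0.19660000)
precession coupling = (-0.0196, -0.1540, 0.0066)
applied torque τ = (0.1400, 0.0000, -0.1900)
Δv = v₁−v₀ = (0.18500000, 0.05500000, -0.06500000)
m·(v₁−v₀)/dt = (3.7000, 1.1000, -1.3000)

F = (3.7000, 1.1000, -1.3000)
τ = (0.1400, 0.0000, -0.1900)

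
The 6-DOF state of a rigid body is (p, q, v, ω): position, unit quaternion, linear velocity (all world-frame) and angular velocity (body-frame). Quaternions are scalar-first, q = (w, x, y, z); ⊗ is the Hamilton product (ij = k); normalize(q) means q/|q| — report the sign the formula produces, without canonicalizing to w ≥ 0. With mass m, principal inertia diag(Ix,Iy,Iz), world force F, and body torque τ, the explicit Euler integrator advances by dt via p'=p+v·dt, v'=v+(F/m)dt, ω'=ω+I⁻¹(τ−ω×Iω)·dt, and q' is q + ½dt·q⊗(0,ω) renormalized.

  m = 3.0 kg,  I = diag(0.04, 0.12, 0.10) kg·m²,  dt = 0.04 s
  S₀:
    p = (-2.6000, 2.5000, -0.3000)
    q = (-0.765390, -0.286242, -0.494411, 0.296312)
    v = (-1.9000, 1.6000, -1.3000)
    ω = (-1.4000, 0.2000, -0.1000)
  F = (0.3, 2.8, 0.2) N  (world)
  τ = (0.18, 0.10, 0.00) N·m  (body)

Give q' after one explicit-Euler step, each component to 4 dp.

q' = (-0.7705, -0.2649, -0.5061, 0.2827)

2q̇ = q⊗(0,ω) = (-0.2722254, 1.0617247, -0.5965390, -0.6728848)
updated quaternion q' = (-0.7705, -0.2649, -0.5061, 0.2827)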